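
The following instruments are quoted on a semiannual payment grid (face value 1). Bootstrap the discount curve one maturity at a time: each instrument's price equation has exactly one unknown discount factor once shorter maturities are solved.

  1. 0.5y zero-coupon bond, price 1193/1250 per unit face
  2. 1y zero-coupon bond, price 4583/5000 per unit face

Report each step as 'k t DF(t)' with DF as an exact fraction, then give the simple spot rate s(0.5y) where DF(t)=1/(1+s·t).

1 1/2 1193/1250
2 1 4583/5000
s(0.5y) = (1/(1193/1250) − 1)/(1/2) = 114/1193 ≈ 9.5557%

step 1 [0.5y] zero: DF = P = 1193/1250 ≈ 0.954400
step 2 [1y] zero: DF = P = 4583/5000 ≈ 0.916600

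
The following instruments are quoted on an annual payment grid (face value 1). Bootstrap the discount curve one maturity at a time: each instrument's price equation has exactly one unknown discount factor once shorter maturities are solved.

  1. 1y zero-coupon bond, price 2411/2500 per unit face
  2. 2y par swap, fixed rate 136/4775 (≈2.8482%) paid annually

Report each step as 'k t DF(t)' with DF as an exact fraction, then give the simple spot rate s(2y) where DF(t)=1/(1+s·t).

step 1 [1y] zero: DF = P = 2411/2500 ≈ 0.964400
step 2 [2y] swap r/1=136/4775: DF=(1 − 136/4775·(0.964400))/(1+136/4775) = 591/625 ≈ 0.945600

1 1 2411/2500
2 2 591/625
s(2y) = (1/(591/625) − 1)/(2) = 17/591 ≈ 2.8765%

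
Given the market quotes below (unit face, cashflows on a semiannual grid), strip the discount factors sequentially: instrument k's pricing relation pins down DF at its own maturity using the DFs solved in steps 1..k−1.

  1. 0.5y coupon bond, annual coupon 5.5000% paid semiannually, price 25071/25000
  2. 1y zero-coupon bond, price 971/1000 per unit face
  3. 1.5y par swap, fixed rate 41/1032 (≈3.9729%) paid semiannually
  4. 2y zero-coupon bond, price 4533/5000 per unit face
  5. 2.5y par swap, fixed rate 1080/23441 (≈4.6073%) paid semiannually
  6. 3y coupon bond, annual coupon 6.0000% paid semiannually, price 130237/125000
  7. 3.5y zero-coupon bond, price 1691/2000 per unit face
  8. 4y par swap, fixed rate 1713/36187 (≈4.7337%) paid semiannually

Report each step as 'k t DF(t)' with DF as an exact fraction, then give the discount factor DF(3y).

step 1 [0.5y] bond c/2=11/400: DF=(25071/25000 − 11/400·(0))/(1+11/400) = 122/125 ≈ 0.976000
step 2 [1y] zero: DF = P = 971/1000 ≈ 0.971000
step 3 [1.5y] swap r/2=41/2064: DF=(1 − 41/2064·(0.976000+0.971000))/(1+41/2064) = 4713/5000 ≈ 0.942600
step 4 [2y] zero: DF = P = 4533/5000 ≈ 0.906600
step 5 [2.5y] swap r/2=540/23441: DF=(1 − 540/23441·(0.976000+0.971000+0.942600+0.906600))/(1+540/23441) = 223/250 ≈ 0.892000
step 6 [3y] bond c/2=3/100: DF=(130237/125000 − 3/100·(0.976000+0.971000+0.942600+0.906600+0.892000))/(1+3/100) = 7/8 ≈ 0.875000
step 7 [3.5y] zero: DF = P = 1691/2000 ≈ 0.845500
step 8 [4y] swap r/2=1713/72374: DF=(1 − 1713/72374·(0.976000+0.971000+0.942600+0.906600+0.892000+0.875000+0.845500))/(1+1713/72374) = 8287/10000 ≈ 0.828700

1 1/2 122/125
2 1 971/1000
3 3/2 4713/5000
4 2 4533/5000
5 5/2 223/250
6 3 7/8
7 7/2 1691/2000
8 4 8287/10000
DF(3y) = 7/8 ≈ 0.875000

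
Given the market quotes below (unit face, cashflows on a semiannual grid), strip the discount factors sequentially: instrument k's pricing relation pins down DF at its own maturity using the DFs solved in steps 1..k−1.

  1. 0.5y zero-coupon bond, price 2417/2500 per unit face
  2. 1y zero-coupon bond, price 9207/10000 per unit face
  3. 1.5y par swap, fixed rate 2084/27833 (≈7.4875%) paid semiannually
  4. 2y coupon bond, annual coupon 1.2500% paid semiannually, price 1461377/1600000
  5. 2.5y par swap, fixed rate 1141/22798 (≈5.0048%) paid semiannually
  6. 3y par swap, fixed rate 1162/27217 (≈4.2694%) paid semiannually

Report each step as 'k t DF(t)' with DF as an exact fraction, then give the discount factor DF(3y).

step 1 [0.5y] zero: DF = P = 2417/2500 ≈ 0.966800
step 2 [1y] zero: DF = P = 9207/10000 ≈ 0.920700
step 3 [1.5y] swap r/2=1042/27833: DF=(1 − 1042/27833·(0.966800+0.920700))/(1+1042/27833) = 4479/5000 ≈ 0.895800
step 4 [2y] bond c/2=1/160: DF=(1461377/1600000 − 1/160·(0.966800+0.920700+0.895800))/(1+1/160) = 1113/1250 ≈ 0.890400
step 5 [2.5y] swap r/2=1141/45596: DF=(1 − 1141/45596·(0.966800+0.920700+0.895800+0.890400))/(1+1141/45596) = 8859/10000 ≈ 0.885900
step 6 [3y] swap r/2=581/27217: DF=(1 − 581/27217·(0.966800+0.920700+0.895800+0.890400+0.885900))/(1+581/27217) = 4419/5000 ≈ 0.883800

1 1/2 2417/2500
2 1 9207/10000
3 3/2 4479/5000
4 2 1113/1250
5 5/2 8859/10000
6 3 4419/5000
DF(3y) = 4419/5000 ≈ 0.883800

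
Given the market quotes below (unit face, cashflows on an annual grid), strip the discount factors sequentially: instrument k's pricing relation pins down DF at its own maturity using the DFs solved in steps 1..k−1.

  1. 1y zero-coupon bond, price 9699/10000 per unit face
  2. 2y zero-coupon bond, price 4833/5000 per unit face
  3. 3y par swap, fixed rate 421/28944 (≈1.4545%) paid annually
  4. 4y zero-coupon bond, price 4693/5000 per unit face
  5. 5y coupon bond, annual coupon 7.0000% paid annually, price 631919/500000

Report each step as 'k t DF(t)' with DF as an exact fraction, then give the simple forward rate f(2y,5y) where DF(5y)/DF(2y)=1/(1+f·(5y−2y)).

step 1 [1y] zero: DF = P = 9699/10000 ≈ 0.969900
step 2 [2y] zero: DF = P = 4833/5000 ≈ 0.966600
step 3 [3y] swap r/1=421/28944: DF=(1 − 421/28944·(0.969900+0.966600))/(1+421/28944) = 9579/10000 ≈ 0.957900
step 4 [4y] zero: DF = P = 4693/5000 ≈ 0.938600
step 5 [5y] bond c/1=7/100: DF=(631919/500000 − 7/100·(0.969900+0.966600+0.957900+0.938600))/(1+7/100) = 1163/1250 ≈ 0.930400

1 1 9699/10000
2 2 4833/5000
3 3 9579/10000
4 4 4693/5000
5 5 1163/1250
f(2y,5y) = ((4833/5000)/(1163/1250) − 1)/(3) = 181/13956 ≈ 1.2969%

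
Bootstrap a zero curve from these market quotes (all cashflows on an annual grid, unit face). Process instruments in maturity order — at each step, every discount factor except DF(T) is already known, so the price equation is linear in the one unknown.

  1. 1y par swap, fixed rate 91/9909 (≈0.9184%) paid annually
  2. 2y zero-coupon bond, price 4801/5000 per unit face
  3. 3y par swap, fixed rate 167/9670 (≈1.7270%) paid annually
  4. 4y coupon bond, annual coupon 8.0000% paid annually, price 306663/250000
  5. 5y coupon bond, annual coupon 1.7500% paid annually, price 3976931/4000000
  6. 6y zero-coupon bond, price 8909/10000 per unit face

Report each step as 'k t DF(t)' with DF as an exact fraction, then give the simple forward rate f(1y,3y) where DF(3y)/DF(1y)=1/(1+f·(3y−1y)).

1 1 9909/10000
2 2 4801/5000
3 3 9499/10000
4 4 9209/10000
5 5 4557/5000
6 6 8909/10000
f(1y,3y) = ((9909/10000)/(9499/10000) − 1)/(2) = 205/9499 ≈ 2.1581%

step 1 [1y] swap r/1=91/9909: DF=(1 − 91/9909·(0))/(1+91/9909) = 9909/10000 ≈ 0.990900
step 2 [2y] zero: DF = P = 4801/5000 ≈ 0.960200
step 3 [3y] swap r/1=167/9670: DF=(1 − 167/9670·(0.990900+0.960200))/(1+167/9670) = 9499/10000 ≈ 0.949900
step 4 [4y] bond c/1=2/25: DF=(306663/250000 − 2/25·(0.990900+0.960200+0.949900))/(1+2/25) = 9209/10000 ≈ 0.920900
step 5 [5y] bond c/1=7/400: DF=(3976931/4000000 − 7/400·(0.990900+0.960200+0.949900+0.920900))/(1+7/400) = 4557/5000 ≈ 0.911400
step 6 [6y] zero: DF = P = 8909/10000 ≈ 0.890900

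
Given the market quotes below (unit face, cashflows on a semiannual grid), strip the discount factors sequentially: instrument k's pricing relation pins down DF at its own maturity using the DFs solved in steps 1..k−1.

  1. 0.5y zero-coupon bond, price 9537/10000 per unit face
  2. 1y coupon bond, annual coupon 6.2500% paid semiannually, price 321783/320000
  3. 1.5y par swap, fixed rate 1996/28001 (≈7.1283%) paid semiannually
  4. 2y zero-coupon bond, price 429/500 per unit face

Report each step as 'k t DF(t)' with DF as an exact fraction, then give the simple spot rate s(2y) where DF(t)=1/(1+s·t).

step 1 [0.5y] zero: DF = P = 9537/10000 ≈ 0.953700
step 2 [1y] bond c/2=1/32: DF=(321783/320000 − 1/32·(0.953700))/(1+1/32) = 4731/5000 ≈ 0.946200
step 3 [1.5y] swap r/2=998/28001: DF=(1 − 998/28001·(0.953700+0.946200))/(1+998/28001) = 4501/5000 ≈ 0.900200
step 4 [2y] zero: DF = P = 429/500 ≈ 0.858000

1 1/2 9537/10000
2 1 4731/5000
3 3/2 4501/5000
4 2 429/500
s(2y) = (1/(429/500) − 1)/(2) = 71/858 ≈ 8.2751%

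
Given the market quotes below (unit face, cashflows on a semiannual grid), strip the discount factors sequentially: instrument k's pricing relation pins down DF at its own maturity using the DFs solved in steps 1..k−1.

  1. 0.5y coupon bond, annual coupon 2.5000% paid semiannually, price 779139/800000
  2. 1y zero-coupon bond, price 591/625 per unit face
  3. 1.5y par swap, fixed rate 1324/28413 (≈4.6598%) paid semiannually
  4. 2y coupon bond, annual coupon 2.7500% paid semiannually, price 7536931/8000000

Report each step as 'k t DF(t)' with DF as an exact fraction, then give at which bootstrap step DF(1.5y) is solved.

1 1/2 9619/10000
2 1 591/625
3 3/2 4669/5000
4 2 2227/2500
DF(1.5y) is solved at step 3

step 1 [0.5y] bond c/2=1/80: DF=(779139/800000 − 1/80·(0))/(1+1/80) = 9619/10000 ≈ 0.961900
step 2 [1y] zero: DF = P = 591/625 ≈ 0.945600
step 3 [1.5y] swap r/2=662/28413: DF=(1 − 662/28413·(0.961900+0.945600))/(1+662/28413) = 4669/5000 ≈ 0.933800
step 4 [2y] bond c/2=11/800: DF=(7536931/8000000 − 11/800·(0.961900+0.945600+0.933800))/(1+11/800) = 2227/2500 ≈ 0.890800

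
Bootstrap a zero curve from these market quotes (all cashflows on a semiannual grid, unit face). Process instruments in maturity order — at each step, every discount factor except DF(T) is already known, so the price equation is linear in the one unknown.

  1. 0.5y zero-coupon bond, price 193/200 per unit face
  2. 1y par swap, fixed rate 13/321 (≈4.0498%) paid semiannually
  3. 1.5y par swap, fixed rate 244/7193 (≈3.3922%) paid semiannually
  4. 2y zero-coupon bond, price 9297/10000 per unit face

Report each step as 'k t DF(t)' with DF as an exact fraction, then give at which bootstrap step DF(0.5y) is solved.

1 1/2 193/200
2 1 961/1000
3 3/2 1189/1250
4 2 9297/10000
DF(0.5y) is solved at step 1

step 1 [0.5y] zero: DF = P = 193/200 ≈ 0.965000
step 2 [1y] swap r/2=13/642: DF=(1 − 13/642·(0.965000))/(1+13/642) = 961/1000 ≈ 0.961000
step 3 [1.5y] swap r/2=122/7193: DF=(1 − 122/7193·(0.965000+0.961000))/(1+122/7193) = 1189/1250 ≈ 0.951200
step 4 [2y] zero: DF = P = 9297/10000 ≈ 0.929700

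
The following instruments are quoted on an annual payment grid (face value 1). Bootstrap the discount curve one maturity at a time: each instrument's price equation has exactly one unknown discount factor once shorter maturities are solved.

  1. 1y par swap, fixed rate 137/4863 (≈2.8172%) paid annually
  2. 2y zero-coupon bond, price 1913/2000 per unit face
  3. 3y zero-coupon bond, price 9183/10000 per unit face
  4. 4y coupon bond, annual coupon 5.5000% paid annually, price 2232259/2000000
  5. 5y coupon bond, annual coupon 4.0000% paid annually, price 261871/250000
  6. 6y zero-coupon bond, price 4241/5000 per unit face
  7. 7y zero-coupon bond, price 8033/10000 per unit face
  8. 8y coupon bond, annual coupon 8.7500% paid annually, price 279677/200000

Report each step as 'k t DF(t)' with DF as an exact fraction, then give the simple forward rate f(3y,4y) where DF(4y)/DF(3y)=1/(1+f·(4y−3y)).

1 1 4863/5000
2 2 1913/2000
3 3 9183/10000
4 4 1819/2000
5 5 8627/10000
6 6 4241/5000
7 7 8033/10000
8 8 7813/10000
f(3y,4y) = ((9183/10000)/(1819/2000) − 1)/(1) = 88/9095 ≈ 0.9676%

step 1 [1y] swap r/1=137/4863: DF=(1 − 137/4863·(0))/(1+137/4863) = 4863/5000 ≈ 0.972600
step 2 [2y] zero: DF = P = 1913/2000 ≈ 0.956500
step 3 [3y] zero: DF = P = 9183/10000 ≈ 0.918300
step 4 [4y] bond c/1=11/200: DF=(2232259/2000000 − 11/200·(0.972600+0.956500+0.918300))/(1+11/200) = 1819/2000 ≈ 0.909500
step 5 [5y] bond c/1=1/25: DF=(261871/250000 − 1/25·(0.972600+0.956500+0.918300+0.909500))/(1+1/25) = 8627/10000 ≈ 0.862700
step 6 [6y] zero: DF = P = 4241/5000 ≈ 0.848200
step 7 [7y] zero: DF = P = 8033/10000 ≈ 0.803300
step 8 [8y] bond c/1=7/80: DF=(279677/200000 − 7/80·(0.972600+0.956500+0.918300+0.909500+0.862700+0.848200+0.803300))/(1+7/80) = 7813/10000 ≈ 0.781300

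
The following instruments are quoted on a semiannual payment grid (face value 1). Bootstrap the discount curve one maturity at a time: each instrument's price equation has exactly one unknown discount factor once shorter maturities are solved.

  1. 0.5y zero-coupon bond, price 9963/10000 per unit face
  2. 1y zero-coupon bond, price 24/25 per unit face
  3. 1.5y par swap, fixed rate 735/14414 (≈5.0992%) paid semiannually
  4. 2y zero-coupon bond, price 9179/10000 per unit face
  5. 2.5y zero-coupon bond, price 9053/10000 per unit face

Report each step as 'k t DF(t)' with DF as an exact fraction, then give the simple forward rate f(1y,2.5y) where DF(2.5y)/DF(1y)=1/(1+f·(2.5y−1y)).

step 1 [0.5y] zero: DF = P = 9963/10000 ≈ 0.996300
step 2 [1y] zero: DF = P = 24/25 ≈ 0.960000
step 3 [1.5y] swap r/2=735/28828: DF=(1 − 735/28828·(0.996300+0.960000))/(1+735/28828) = 1853/2000 ≈ 0.926500
step 4 [2y] zero: DF = P = 9179/10000 ≈ 0.917900
step 5 [2.5y] zero: DF = P = 9053/10000 ≈ 0.905300

1 1/2 9963/10000
2 1 24/25
3 3/2 1853/2000
4 2 9179/10000
5 5/2 9053/10000
f(1y,2.5y) = ((24/25)/(9053/10000) − 1)/(3/2) = 1094/27159 ≈ 4.0281%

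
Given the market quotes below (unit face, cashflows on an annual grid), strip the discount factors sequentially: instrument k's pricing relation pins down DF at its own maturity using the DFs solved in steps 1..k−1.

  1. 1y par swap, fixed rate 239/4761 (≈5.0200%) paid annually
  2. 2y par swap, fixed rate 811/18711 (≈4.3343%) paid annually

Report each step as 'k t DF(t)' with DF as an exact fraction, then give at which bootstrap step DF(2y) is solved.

1 1 4761/5000
2 2 9189/10000
DF(2y) is solved at step 2

step 1 [1y] swap r/1=239/4761: DF=(1 − 239/4761·(0))/(1+239/4761) = 4761/5000 ≈ 0.952200
step 2 [2y] swap r/1=811/18711: DF=(1 − 811/18711·(0.952200))/(1+811/18711) = 9189/10000 ≈ 0.918900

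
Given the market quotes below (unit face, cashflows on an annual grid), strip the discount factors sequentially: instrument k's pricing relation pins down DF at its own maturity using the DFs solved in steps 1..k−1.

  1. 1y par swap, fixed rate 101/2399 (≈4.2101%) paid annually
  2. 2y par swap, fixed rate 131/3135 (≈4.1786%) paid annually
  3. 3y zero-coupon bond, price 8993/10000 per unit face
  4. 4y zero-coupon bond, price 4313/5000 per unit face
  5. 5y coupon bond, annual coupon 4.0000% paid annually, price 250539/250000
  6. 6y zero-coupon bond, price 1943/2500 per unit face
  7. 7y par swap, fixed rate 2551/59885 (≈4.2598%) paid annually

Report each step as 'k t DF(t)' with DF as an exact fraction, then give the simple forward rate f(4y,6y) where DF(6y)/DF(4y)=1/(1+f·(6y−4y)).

step 1 [1y] swap r/1=101/2399: DF=(1 − 101/2399·(0))/(1+101/2399) = 2399/2500 ≈ 0.959600
step 2 [2y] swap r/1=131/3135: DF=(1 − 131/3135·(0.959600))/(1+131/3135) = 4607/5000 ≈ 0.921400
step 3 [3y] zero: DF = P = 8993/10000 ≈ 0.899300
step 4 [4y] zero: DF = P = 4313/5000 ≈ 0.862600
step 5 [5y] bond c/1=1/25: DF=(250539/250000 − 1/25·(0.959600+0.921400+0.899300+0.862600))/(1+1/25) = 1647/2000 ≈ 0.823500
step 6 [6y] zero: DF = P = 1943/2500 ≈ 0.777200
step 7 [7y] swap r/1=2551/59885: DF=(1 − 2551/59885·(0.959600+0.921400+0.899300+0.862600+0.823500+0.777200))/(1+2551/59885) = 7449/10000 ≈ 0.744900

1 1 2399/2500
2 2 4607/5000
3 3 8993/10000
4 4 4313/5000
5 5 1647/2000
6 6 1943/2500
7 7 7449/10000
f(4y,6y) = ((4313/5000)/(1943/2500) − 1)/(2) = 427/7772 ≈ 5.4941%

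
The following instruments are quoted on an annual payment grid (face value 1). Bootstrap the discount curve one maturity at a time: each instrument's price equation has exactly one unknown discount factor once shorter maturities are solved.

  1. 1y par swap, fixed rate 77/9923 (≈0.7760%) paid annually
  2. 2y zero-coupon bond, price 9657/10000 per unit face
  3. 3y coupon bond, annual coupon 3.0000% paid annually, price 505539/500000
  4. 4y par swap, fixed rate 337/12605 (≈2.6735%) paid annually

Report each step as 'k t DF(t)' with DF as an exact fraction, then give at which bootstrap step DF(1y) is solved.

1 1 9923/10000
2 2 9657/10000
3 3 4623/5000
4 4 8989/10000
DF(1y) is solved at step 1

step 1 [1y] swap r/1=77/9923: DF=(1 − 77/9923·(0))/(1+77/9923) = 9923/10000 ≈ 0.992300
step 2 [2y] zero: DF = P = 9657/10000 ≈ 0.965700
step 3 [3y] bond c/1=3/100: DF=(505539/500000 − 3/100·(0.992300+0.965700))/(1+3/100) = 4623/5000 ≈ 0.924600
step 4 [4y] swap r/1=337/12605: DF=(1 − 337/12605·(0.992300+0.965700+0.924600))/(1+337/12605) = 8989/10000 ≈ 0.898900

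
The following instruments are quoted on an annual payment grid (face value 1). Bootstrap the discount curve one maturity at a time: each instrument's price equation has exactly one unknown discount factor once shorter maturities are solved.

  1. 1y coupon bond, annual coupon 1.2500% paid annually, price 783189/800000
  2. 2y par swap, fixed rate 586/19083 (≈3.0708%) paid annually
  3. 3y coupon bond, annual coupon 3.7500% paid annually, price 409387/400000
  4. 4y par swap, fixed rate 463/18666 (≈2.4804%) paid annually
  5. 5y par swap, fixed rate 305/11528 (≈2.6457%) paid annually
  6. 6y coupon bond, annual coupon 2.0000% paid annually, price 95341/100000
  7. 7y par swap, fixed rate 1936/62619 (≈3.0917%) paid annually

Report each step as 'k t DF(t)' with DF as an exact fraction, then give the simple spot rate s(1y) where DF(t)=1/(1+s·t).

1 1 9669/10000
2 2 4707/5000
3 3 367/400
4 4 4537/5000
5 5 439/500
6 6 8443/10000
7 7 504/625
s(1y) = (1/(9669/10000) − 1)/(1) = 331/9669 ≈ 3.4233%

step 1 [1y] bond c/1=1/80: DF=(783189/800000 − 1/80·(0))/(1+1/80) = 9669/10000 ≈ 0.966900
step 2 [2y] swap r/1=586/19083: DF=(1 − 586/19083·(0.966900))/(1+586/19083) = 4707/5000 ≈ 0.941400
step 3 [3y] bond c/1=3/80: DF=(409387/400000 − 3/80·(0.966900+0.941400))/(1+3/80) = 367/400 ≈ 0.917500
step 4 [4y] swap r/1=463/18666: DF=(1 − 463/18666·(0.966900+0.941400+0.917500))/(1+463/18666) = 4537/5000 ≈ 0.907400
step 5 [5y] swap r/1=305/11528: DF=(1 − 305/11528·(0.966900+0.941400+0.917500+0.907400))/(1+305/11528) = 439/500 ≈ 0.878000
step 6 [6y] bond c/1=1/50: DF=(95341/100000 − 1/50·(0.966900+0.941400+0.917500+0.907400+0.878000))/(1+1/50) = 8443/10000 ≈ 0.844300
step 7 [7y] swap r/1=1936/62619: DF=(1 − 1936/62619·(0.966900+0.941400+0.917500+0.907400+0.878000+0.844300))/(1+1936/62619) = 504/625 ≈ 0.806400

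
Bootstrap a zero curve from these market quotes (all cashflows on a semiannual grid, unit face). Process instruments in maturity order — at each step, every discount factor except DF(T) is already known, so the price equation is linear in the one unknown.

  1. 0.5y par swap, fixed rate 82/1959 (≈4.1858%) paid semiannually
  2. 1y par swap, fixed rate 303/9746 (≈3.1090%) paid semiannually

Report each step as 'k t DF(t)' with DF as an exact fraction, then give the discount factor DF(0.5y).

1 1/2 1959/2000
2 1 9697/10000
DF(0.5y) = 1959/2000 ≈ 0.979500

step 1 [0.5y] swap r/2=41/1959: DF=(1 − 41/1959·(0))/(1+41/1959) = 1959/2000 ≈ 0.979500
step 2 [1y] swap r/2=303/19492: DF=(1 − 303/19492·(0.979500))/(1+303/19492) = 9697/10000 ≈ 0.969700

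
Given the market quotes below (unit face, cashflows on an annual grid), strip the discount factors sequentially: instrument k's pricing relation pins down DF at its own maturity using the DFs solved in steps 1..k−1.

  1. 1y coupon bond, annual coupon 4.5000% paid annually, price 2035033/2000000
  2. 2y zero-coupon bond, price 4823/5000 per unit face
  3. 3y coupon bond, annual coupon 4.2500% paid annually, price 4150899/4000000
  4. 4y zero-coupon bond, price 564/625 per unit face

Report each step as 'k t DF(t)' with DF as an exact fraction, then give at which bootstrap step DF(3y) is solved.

step 1 [1y] bond c/1=9/200: DF=(2035033/2000000 − 9/200·(0))/(1+9/200) = 9737/10000 ≈ 0.973700
step 2 [2y] zero: DF = P = 4823/5000 ≈ 0.964600
step 3 [3y] bond c/1=17/400: DF=(4150899/4000000 − 17/400·(0.973700+0.964600))/(1+17/400) = 2291/2500 ≈ 0.916400
step 4 [4y] zero: DF = P = 564/625 ≈ 0.902400

1 1 9737/10000
2 2 4823/5000
3 3 2291/2500
4 4 564/625
DF(3y) is solved at step 3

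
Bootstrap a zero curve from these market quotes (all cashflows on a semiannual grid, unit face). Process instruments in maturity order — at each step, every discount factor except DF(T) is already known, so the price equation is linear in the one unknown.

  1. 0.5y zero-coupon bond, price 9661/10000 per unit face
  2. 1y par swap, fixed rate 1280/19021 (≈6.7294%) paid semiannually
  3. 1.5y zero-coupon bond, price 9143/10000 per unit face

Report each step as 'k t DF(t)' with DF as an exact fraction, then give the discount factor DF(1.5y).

1 1/2 9661/10000
2 1 117/125
3 3/2 9143/10000
DF(1.5y) = 9143/10000 ≈ 0.914300

step 1 [0.5y] zero: DF = P = 9661/10000 ≈ 0.966100
step 2 [1y] swap r/2=640/19021: DF=(1 − 640/19021·(0.966100))/(1+640/19021) = 117/125 ≈ 0.936000
step 3 [1.5y] zero: DF = P = 9143/10000 ≈ 0.914300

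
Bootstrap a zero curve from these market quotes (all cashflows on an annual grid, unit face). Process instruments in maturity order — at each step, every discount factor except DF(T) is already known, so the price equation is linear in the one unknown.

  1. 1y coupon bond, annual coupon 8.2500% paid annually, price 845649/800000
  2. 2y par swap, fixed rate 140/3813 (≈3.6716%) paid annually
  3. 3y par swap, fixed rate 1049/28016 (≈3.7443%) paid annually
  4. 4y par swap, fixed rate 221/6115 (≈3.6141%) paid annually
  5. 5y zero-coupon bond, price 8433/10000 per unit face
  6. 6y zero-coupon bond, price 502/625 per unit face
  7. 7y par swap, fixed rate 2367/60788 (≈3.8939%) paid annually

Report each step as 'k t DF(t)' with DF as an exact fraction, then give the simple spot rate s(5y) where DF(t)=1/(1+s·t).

step 1 [1y] bond c/1=33/400: DF=(845649/800000 − 33/400·(0))/(1+33/400) = 1953/2000 ≈ 0.976500
step 2 [2y] swap r/1=140/3813: DF=(1 − 140/3813·(0.976500))/(1+140/3813) = 93/100 ≈ 0.930000
step 3 [3y] swap r/1=1049/28016: DF=(1 − 1049/28016·(0.976500+0.930000))/(1+1049/28016) = 8951/10000 ≈ 0.895100
step 4 [4y] swap r/1=221/6115: DF=(1 − 221/6115·(0.976500+0.930000+0.895100))/(1+221/6115) = 4337/5000 ≈ 0.867400
step 5 [5y] zero: DF = P = 8433/10000 ≈ 0.843300
step 6 [6y] zero: DF = P = 502/625 ≈ 0.803200
step 7 [7y] swap r/1=2367/60788: DF=(1 − 2367/60788·(0.976500+0.930000+0.895100+0.867400+0.843300+0.803200))/(1+2367/60788) = 7633/10000 ≈ 0.763300

1 1 1953/2000
2 2 93/100
3 3 8951/10000
4 4 4337/5000
5 5 8433/10000
6 6 502/625
7 7 7633/10000
s(5y) = (1/(8433/10000) − 1)/(5) = 1567/42165 ≈ 3.7164%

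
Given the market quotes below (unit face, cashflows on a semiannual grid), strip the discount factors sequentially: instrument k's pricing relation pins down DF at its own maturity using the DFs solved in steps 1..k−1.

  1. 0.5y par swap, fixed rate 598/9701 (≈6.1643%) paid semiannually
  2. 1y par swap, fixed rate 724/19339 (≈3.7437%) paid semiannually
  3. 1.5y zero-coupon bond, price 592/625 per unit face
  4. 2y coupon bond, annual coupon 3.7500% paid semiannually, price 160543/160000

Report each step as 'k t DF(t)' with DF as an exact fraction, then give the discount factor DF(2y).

step 1 [0.5y] swap r/2=299/9701: DF=(1 − 299/9701·(0))/(1+299/9701) = 9701/10000 ≈ 0.970100
step 2 [1y] swap r/2=362/19339: DF=(1 − 362/19339·(0.970100))/(1+362/19339) = 4819/5000 ≈ 0.963800
step 3 [1.5y] zero: DF = P = 592/625 ≈ 0.947200
step 4 [2y] bond c/2=3/160: DF=(160543/160000 − 3/160·(0.970100+0.963800+0.947200))/(1+3/160) = 9319/10000 ≈ 0.931900

1 1/2 9701/10000
2 1 4819/5000
3 3/2 592/625
4 2 9319/10000
DF(2y) = 9319/10000 ≈ 0.931900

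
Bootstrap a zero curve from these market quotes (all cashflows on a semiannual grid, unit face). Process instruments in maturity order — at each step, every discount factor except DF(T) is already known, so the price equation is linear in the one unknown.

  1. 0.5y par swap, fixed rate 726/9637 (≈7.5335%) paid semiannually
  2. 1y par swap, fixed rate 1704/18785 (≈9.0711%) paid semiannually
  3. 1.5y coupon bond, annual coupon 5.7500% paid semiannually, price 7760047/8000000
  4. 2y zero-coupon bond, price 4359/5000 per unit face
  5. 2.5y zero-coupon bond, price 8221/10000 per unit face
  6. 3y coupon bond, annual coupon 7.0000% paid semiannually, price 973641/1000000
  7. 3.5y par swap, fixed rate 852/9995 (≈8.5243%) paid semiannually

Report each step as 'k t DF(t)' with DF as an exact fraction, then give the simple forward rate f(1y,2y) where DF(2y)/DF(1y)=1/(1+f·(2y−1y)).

1 1/2 9637/10000
2 1 2287/2500
3 3/2 1113/1250
4 2 4359/5000
5 5/2 8221/10000
6 3 3949/5000
7 7/2 1861/2500
f(1y,2y) = ((2287/2500)/(4359/5000) − 1)/(1) = 215/4359 ≈ 4.9323%

step 1 [0.5y] swap r/2=363/9637: DF=(1 − 363/9637·(0))/(1+363/9637) = 9637/10000 ≈ 0.963700
step 2 [1y] swap r/2=852/18785: DF=(1 − 852/18785·(0.963700))/(1+852/18785) = 2287/2500 ≈ 0.914800
step 3 [1.5y] bond c/2=23/800: DF=(7760047/8000000 − 23/800·(0.963700+0.914800))/(1+23/800) = 1113/1250 ≈ 0.890400
step 4 [2y] zero: DF = P = 4359/5000 ≈ 0.871800
step 5 [2.5y] zero: DF = P = 8221/10000 ≈ 0.822100
step 6 [3y] bond c/2=7/200: DF=(973641/1000000 − 7/200·(0.963700+0.914800+0.890400+0.871800+0.822100))/(1+7/200) = 3949/5000 ≈ 0.789800
step 7 [3.5y] swap r/2=426/9995: DF=(1 − 426/9995·(0.963700+0.914800+0.890400+0.871800+0.822100+0.789800))/(1+426/9995) = 1861/2500 ≈ 0.744400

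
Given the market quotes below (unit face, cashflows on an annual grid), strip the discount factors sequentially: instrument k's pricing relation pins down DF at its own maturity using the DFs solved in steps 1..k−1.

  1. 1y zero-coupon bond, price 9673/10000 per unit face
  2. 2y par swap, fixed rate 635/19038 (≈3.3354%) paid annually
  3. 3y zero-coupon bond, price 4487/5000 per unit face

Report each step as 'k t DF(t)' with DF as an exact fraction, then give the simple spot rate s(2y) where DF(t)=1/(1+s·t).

step 1 [1y] zero: DF = P = 9673/10000 ≈ 0.967300
step 2 [2y] swap r/1=635/19038: DF=(1 − 635/19038·(0.967300))/(1+635/19038) = 1873/2000 ≈ 0.936500
step 3 [3y] zero: DF = P = 4487/5000 ≈ 0.897400

1 1 9673/10000
2 2 1873/2000
3 3 4487/5000
s(2y) = (1/(1873/2000) − 1)/(2) = 127/3746 ≈ 3.3903%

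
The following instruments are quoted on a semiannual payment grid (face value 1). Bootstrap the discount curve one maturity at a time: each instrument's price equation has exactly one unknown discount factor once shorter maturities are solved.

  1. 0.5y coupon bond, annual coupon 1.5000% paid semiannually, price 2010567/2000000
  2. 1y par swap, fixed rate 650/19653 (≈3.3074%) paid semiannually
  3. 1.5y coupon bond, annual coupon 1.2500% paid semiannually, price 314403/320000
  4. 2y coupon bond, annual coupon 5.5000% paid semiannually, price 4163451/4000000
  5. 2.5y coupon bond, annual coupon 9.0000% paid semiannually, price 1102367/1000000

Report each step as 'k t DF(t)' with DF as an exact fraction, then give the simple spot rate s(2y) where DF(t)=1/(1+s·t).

1 1/2 4989/5000
2 1 387/400
3 3/2 4821/5000
4 2 4673/5000
5 5/2 1777/2000
s(2y) = (1/(4673/5000) − 1)/(2) = 327/9346 ≈ 3.4988%

step 1 [0.5y] bond c/2=3/400: DF=(2010567/2000000 − 3/400·(0))/(1+3/400) = 4989/5000 ≈ 0.997800
step 2 [1y] swap r/2=325/19653: DF=(1 − 325/19653·(0.997800))/(1+325/19653) = 387/400 ≈ 0.967500
step 3 [1.5y] bond c/2=1/160: DF=(314403/320000 − 1/160·(0.997800+0.967500))/(1+1/160) = 4821/5000 ≈ 0.964200
step 4 [2y] bond c/2=11/400: DF=(4163451/4000000 − 11/400·(0.997800+0.967500+0.964200))/(1+11/400) = 4673/5000 ≈ 0.934600
step 5 [2.5y] bond c/2=9/200: DF=(1102367/1000000 − 9/200·(0.997800+0.967500+0.964200+0.934600))/(1+9/200) = 1777/2000 ≈ 0.888500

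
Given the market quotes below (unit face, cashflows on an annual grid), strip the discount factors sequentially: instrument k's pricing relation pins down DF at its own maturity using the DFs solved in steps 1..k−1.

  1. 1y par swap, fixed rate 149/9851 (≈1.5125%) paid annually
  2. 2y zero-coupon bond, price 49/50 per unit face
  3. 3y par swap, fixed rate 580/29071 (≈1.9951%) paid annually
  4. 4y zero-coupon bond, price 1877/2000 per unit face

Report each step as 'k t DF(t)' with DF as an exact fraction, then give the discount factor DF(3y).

step 1 [1y] swap r/1=149/9851: DF=(1 − 149/9851·(0))/(1+149/9851) = 9851/10000 ≈ 0.985100
step 2 [2y] zero: DF = P = 49/50 ≈ 0.980000
step 3 [3y] swap r/1=580/29071: DF=(1 − 580/29071·(0.985100+0.980000))/(1+580/29071) = 471/500 ≈ 0.942000
step 4 [4y] zero: DF = P = 1877/2000 ≈ 0.938500

1 1 9851/10000
2 2 49/50
3 3 471/500
4 4 1877/2000
DF(3y) = 471/500 ≈ 0.942000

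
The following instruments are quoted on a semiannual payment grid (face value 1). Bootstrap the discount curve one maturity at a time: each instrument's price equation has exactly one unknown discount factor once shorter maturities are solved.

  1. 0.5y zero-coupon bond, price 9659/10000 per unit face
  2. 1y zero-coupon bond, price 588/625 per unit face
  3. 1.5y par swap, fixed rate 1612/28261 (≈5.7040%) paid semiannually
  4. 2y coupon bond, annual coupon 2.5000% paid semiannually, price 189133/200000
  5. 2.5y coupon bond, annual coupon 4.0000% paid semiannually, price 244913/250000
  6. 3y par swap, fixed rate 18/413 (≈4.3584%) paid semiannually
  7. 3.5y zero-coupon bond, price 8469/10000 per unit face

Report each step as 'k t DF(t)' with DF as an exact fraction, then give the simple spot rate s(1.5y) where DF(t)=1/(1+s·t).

step 1 [0.5y] zero: DF = P = 9659/10000 ≈ 0.965900
step 2 [1y] zero: DF = P = 588/625 ≈ 0.940800
step 3 [1.5y] swap r/2=806/28261: DF=(1 − 806/28261·(0.965900+0.940800))/(1+806/28261) = 4597/5000 ≈ 0.919400
step 4 [2y] bond c/2=1/80: DF=(189133/200000 − 1/80·(0.965900+0.940800+0.919400))/(1+1/80) = 8991/10000 ≈ 0.899100
step 5 [2.5y] bond c/2=1/50: DF=(244913/250000 − 1/50·(0.965900+0.940800+0.919400+0.899100))/(1+1/50) = 4437/5000 ≈ 0.887400
step 6 [3y] swap r/2=9/413: DF=(1 − 9/413·(0.965900+0.940800+0.919400+0.899100+0.887400))/(1+9/413) = 8803/10000 ≈ 0.880300
step 7 [3.5y] zero: DF = P = 8469/10000 ≈ 0.846900

1 1/2 9659/10000
2 1 588/625
3 3/2 4597/5000
4 2 8991/10000
5 5/2 4437/5000
6 3 8803/10000
7 7/2 8469/10000
s(1.5y) = (1/(4597/5000) − 1)/(3/2) = 806/13791 ≈ 5.8444%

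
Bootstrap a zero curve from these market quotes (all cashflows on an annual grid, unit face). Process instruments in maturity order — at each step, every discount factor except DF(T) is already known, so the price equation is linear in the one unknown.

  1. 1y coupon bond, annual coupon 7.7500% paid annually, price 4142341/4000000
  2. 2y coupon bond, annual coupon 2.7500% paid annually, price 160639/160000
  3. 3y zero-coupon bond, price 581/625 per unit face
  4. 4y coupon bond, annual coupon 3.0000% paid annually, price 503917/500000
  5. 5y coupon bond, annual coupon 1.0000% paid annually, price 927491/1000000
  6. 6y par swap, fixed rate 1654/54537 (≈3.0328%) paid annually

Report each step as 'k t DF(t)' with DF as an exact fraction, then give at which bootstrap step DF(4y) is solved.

step 1 [1y] bond c/1=31/400: DF=(4142341/4000000 − 31/400·(0))/(1+31/400) = 9611/10000 ≈ 0.961100
step 2 [2y] bond c/1=11/400: DF=(160639/160000 − 11/400·(0.961100))/(1+11/400) = 4757/5000 ≈ 0.951400
step 3 [3y] zero: DF = P = 581/625 ≈ 0.929600
step 4 [4y] bond c/1=3/100: DF=(503917/500000 − 3/100·(0.961100+0.951400+0.929600))/(1+3/100) = 8957/10000 ≈ 0.895700
step 5 [5y] bond c/1=1/100: DF=(927491/1000000 − 1/100·(0.961100+0.951400+0.929600+0.895700))/(1+1/100) = 8813/10000 ≈ 0.881300
step 6 [6y] swap r/1=1654/54537: DF=(1 − 1654/54537·(0.961100+0.951400+0.929600+0.895700+0.881300))/(1+1654/54537) = 4173/5000 ≈ 0.834600

1 1 9611/10000
2 2 4757/5000
3 3 581/625
4 4 8957/10000
5 5 8813/10000
6 6 4173/5000
DF(4y) is solved at step 4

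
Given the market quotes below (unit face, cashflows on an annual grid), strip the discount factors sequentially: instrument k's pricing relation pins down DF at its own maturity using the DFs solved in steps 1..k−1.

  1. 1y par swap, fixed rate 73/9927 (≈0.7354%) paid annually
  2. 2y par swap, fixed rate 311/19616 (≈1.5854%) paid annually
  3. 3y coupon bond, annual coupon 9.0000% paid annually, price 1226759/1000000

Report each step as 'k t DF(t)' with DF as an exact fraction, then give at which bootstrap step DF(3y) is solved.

step 1 [1y] swap r/1=73/9927: DF=(1 − 73/9927·(0))/(1+73/9927) = 9927/10000 ≈ 0.992700
step 2 [2y] swap r/1=311/19616: DF=(1 − 311/19616·(0.992700))/(1+311/19616) = 9689/10000 ≈ 0.968900
step 3 [3y] bond c/1=9/100: DF=(1226759/1000000 − 9/100·(0.992700+0.968900))/(1+9/100) = 1927/2000 ≈ 0.963500

1 1 9927/10000
2 2 9689/10000
3 3 1927/2000
DF(3y) is solved at step 3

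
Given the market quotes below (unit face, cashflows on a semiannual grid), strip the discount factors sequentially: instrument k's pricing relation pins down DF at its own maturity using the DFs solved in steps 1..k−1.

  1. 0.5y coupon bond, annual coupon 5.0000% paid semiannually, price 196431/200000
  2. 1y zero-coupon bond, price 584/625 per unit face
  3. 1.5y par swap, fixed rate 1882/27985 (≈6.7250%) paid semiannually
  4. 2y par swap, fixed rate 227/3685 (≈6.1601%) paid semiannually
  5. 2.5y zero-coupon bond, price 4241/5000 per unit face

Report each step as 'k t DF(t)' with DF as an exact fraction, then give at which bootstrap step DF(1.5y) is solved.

1 1/2 4791/5000
2 1 584/625
3 3/2 9059/10000
4 2 1773/2000
5 5/2 4241/5000
DF(1.5y) is solved at step 3

step 1 [0.5y] bond c/2=1/40: DF=(196431/200000 − 1/40·(0))/(1+1/40) = 4791/5000 ≈ 0.958200
step 2 [1y] zero: DF = P = 584/625 ≈ 0.934400
step 3 [1.5y] swap r/2=941/27985: DF=(1 − 941/27985·(0.958200+0.934400))/(1+941/27985) = 9059/10000 ≈ 0.905900
step 4 [2y] swap r/2=227/7370: DF=(1 − 227/7370·(0.958200+0.934400+0.905900))/(1+227/7370) = 1773/2000 ≈ 0.886500
step 5 [2.5y] zero: DF = P = 4241/5000 ≈ 0.848200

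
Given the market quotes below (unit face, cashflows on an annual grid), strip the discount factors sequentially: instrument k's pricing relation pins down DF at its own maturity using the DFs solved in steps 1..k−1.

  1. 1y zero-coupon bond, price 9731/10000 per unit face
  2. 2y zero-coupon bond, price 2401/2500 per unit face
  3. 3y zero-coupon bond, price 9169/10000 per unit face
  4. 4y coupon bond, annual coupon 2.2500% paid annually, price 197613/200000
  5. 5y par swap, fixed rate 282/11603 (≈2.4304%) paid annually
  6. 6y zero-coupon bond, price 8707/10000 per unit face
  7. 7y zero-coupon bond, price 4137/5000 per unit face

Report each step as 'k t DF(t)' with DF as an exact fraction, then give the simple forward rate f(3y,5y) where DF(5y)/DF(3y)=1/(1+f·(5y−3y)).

1 1 9731/10000
2 2 2401/2500
3 3 9169/10000
4 4 2259/2500
5 5 1109/1250
6 6 8707/10000
7 7 4137/5000
f(3y,5y) = ((9169/10000)/(1109/1250) − 1)/(2) = 297/17744 ≈ 1.6738%

step 1 [1y] zero: DF = P = 9731/10000 ≈ 0.973100
step 2 [2y] zero: DF = P = 2401/2500 ≈ 0.960400
step 3 [3y] zero: DF = P = 9169/10000 ≈ 0.916900
step 4 [4y] bond c/1=9/400: DF=(197613/200000 − 9/400·(0.973100+0.960400+0.916900))/(1+9/400) = 2259/2500 ≈ 0.903600
step 5 [5y] swap r/1=282/11603: DF=(1 − 282/11603·(0.973100+0.960400+0.916900+0.903600))/(1+282/11603) = 1109/1250 ≈ 0.887200
step 6 [6y] zero: DF = P = 8707/10000 ≈ 0.870700
step 7 [7y] zero: DF = P = 4137/5000 ≈ 0.827400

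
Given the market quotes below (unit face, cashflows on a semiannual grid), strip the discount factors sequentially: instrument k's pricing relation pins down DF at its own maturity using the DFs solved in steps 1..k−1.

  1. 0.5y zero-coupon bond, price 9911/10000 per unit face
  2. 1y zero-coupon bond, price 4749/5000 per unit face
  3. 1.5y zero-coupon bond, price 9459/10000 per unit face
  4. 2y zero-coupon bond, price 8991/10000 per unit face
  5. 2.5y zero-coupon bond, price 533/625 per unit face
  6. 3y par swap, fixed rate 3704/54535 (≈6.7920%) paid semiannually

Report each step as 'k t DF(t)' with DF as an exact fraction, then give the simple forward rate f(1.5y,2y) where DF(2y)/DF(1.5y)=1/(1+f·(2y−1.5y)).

1 1/2 9911/10000
2 1 4749/5000
3 3/2 9459/10000
4 2 8991/10000
5 5/2 533/625
6 3 2037/2500
f(1.5y,2y) = ((9459/10000)/(8991/10000) − 1)/(1/2) = 104/999 ≈ 10.4104%

step 1 [0.5y] zero: DF = P = 9911/10000 ≈ 0.991100
step 2 [1y] zero: DF = P = 4749/5000 ≈ 0.949800
step 3 [1.5y] zero: DF = P = 9459/10000 ≈ 0.945900
step 4 [2y] zero: DF = P = 8991/10000 ≈ 0.899100
step 5 [2.5y] zero: DF = P = 533/625 ≈ 0.852800
step 6 [3y] swap r/2=1852/54535: DF=(1 − 1852/54535·(0.991100+0.949800+0.945900+0.899100+0.852800))/(1+1852/54535) = 2037/2500 ≈ 0.814800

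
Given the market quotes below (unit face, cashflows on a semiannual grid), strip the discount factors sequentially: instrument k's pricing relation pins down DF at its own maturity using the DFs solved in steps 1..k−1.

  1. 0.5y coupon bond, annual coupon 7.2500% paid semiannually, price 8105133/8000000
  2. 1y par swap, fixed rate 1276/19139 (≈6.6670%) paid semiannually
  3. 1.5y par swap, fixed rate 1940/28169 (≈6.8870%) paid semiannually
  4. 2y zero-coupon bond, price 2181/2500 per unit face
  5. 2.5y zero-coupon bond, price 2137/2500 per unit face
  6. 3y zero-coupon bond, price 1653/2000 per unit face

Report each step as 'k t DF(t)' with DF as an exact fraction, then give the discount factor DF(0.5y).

step 1 [0.5y] bond c/2=29/800: DF=(8105133/8000000 − 29/800·(0))/(1+29/800) = 9777/10000 ≈ 0.977700
step 2 [1y] swap r/2=638/19139: DF=(1 − 638/19139·(0.977700))/(1+638/19139) = 4681/5000 ≈ 0.936200
step 3 [1.5y] swap r/2=970/28169: DF=(1 − 970/28169·(0.977700+0.936200))/(1+970/28169) = 903/1000 ≈ 0.903000
step 4 [2y] zero: DF = P = 2181/2500 ≈ 0.872400
step 5 [2.5y] zero: DF = P = 2137/2500 ≈ 0.854800
step 6 [3y] zero: DF = P = 1653/2000 ≈ 0.826500

1 1/2 9777/10000
2 1 4681/5000
3 3/2 903/1000
4 2 2181/2500
5 5/2 2137/2500
6 3 1653/2000
DF(0.5y) = 9777/10000 ≈ 0.977700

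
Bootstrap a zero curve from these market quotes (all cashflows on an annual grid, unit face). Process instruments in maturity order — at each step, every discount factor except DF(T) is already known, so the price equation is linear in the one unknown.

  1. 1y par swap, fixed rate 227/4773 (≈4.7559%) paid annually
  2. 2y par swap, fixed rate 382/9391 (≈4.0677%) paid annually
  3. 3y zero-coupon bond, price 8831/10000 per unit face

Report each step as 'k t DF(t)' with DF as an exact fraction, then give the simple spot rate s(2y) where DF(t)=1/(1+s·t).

1 1 4773/5000
2 2 2309/2500
3 3 8831/10000
s(2y) = (1/(2309/2500) − 1)/(2) = 191/4618 ≈ 4.1360%

step 1 [1y] swap r/1=227/4773: DF=(1 − 227/4773·(0))/(1+227/4773) = 4773/5000 ≈ 0.954600
step 2 [2y] swap r/1=382/9391: DF=(1 − 382/9391·(0.954600))/(1+382/9391) = 2309/2500 ≈ 0.923600
step 3 [3y] zero: DF = P = 8831/10000 ≈ 0.883100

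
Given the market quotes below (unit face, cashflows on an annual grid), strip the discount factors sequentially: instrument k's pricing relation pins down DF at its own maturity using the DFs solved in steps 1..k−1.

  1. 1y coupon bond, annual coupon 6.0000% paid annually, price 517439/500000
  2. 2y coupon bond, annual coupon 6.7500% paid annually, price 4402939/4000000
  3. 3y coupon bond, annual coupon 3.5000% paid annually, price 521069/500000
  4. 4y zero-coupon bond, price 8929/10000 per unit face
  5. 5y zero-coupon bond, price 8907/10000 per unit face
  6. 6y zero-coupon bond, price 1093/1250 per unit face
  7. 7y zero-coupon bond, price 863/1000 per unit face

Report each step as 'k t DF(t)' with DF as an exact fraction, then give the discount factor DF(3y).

1 1 9763/10000
2 2 4847/5000
3 3 9411/10000
4 4 8929/10000
5 5 8907/10000
6 6 1093/1250
7 7 863/1000
DF(3y) = 9411/10000 ≈ 0.941100

step 1 [1y] bond c/1=3/50: DF=(517439/500000 − 3/50·(0))/(1+3/50) = 9763/10000 ≈ 0.976300
step 2 [2y] bond c/1=27/400: DF=(4402939/4000000 − 27/400·(0.976300))/(1+27/400) = 4847/5000 ≈ 0.969400
step 3 [3y] bond c/1=7/200: DF=(521069/500000 − 7/200·(0.976300+0.969400))/(1+7/200) = 9411/10000 ≈ 0.941100
step 4 [4y] zero: DF = P = 8929/10000 ≈ 0.892900
step 5 [5y] zero: DF = P = 8907/10000 ≈ 0.890700
step 6 [6y] zero: DF = P = 1093/1250 ≈ 0.874400
step 7 [7y] zero: DF = P = 863/1000 ≈ 0.863000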